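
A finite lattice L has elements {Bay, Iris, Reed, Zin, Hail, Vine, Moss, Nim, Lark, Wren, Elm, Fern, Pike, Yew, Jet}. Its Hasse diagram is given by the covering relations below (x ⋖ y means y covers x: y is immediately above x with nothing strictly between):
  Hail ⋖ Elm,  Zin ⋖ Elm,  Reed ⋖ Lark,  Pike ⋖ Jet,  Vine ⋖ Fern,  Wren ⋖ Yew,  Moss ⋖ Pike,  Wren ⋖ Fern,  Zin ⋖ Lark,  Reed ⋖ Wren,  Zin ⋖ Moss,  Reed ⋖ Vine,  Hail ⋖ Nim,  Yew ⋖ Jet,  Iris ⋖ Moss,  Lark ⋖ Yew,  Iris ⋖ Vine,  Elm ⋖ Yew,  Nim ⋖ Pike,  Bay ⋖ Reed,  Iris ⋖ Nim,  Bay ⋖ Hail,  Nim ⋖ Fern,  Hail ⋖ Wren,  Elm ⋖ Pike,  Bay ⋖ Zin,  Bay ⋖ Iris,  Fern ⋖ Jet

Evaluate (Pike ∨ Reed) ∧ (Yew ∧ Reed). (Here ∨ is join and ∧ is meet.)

Pike ∨ Reed = Jet
Yew ∧ Reed = Reed
Jet ∧ Reed = Reed

Reed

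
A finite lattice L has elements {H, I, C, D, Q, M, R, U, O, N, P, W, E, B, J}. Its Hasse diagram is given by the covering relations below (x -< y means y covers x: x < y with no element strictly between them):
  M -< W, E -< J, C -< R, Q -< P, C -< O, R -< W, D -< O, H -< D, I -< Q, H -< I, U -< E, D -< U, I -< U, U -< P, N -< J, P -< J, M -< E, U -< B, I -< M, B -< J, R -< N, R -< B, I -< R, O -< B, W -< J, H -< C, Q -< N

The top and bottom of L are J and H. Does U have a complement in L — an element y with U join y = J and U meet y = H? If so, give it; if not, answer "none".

For every candidate y, either U ∨ y ≠ J or U ∧ y ≠ H; no complement exists.

none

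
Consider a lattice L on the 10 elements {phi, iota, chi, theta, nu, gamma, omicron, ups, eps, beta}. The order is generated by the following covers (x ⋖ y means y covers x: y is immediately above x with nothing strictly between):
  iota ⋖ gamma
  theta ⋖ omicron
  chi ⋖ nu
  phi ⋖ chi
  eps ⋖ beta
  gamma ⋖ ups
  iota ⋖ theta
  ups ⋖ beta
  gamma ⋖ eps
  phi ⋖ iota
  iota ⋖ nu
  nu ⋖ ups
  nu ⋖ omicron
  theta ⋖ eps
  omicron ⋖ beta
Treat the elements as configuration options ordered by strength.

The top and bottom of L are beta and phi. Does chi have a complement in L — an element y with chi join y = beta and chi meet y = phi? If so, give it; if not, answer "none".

eps

Need y with chi ∨ y = beta and chi ∧ y = phi.
Checking each element gives: eps.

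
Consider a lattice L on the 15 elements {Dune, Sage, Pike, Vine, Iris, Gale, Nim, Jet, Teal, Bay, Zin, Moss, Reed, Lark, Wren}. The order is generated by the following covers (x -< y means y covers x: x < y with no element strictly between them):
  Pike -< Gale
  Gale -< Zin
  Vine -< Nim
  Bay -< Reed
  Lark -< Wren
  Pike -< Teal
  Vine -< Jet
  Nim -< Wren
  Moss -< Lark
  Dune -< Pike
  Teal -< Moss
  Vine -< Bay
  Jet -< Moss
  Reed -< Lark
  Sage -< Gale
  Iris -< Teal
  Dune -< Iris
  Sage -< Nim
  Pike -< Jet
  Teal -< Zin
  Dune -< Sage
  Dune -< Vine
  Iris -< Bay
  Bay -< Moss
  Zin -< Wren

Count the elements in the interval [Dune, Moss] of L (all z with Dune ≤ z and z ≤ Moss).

The interval [Dune, Moss] = {Bay, Dune, Iris, Jet, Moss, Pike, Teal, Vine}, which has 8 elements.

8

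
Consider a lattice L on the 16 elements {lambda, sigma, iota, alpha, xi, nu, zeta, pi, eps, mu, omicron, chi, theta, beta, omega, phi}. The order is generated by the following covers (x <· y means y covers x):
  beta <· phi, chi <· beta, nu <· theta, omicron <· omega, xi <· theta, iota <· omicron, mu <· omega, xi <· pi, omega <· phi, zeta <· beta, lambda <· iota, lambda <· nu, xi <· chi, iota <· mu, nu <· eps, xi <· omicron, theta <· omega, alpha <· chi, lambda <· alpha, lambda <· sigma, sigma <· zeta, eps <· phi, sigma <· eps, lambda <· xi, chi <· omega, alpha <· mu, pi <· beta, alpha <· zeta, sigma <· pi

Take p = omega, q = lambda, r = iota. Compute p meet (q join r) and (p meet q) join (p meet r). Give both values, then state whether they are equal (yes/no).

q join r = iota, so p meet (q join r) = omega meet iota = iota.
p meet q = lambda and p meet r = iota, so (p meet q) join (p meet r) = lambda join iota = iota.
Equal: yes.

iota; iota; yes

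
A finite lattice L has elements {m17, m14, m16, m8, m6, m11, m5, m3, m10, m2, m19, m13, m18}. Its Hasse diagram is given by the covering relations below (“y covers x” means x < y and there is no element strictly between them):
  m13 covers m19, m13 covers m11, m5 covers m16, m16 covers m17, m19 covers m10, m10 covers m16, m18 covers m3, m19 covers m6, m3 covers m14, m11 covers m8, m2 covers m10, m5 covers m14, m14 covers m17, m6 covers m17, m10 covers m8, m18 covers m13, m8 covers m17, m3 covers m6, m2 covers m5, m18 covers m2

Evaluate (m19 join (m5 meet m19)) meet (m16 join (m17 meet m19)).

m5 ∧ m19 = m16
m19 ∨ m16 = m19
m17 ∧ m19 = m17
m16 ∨ m17 = m16
m19 ∧ m16 = m16

m16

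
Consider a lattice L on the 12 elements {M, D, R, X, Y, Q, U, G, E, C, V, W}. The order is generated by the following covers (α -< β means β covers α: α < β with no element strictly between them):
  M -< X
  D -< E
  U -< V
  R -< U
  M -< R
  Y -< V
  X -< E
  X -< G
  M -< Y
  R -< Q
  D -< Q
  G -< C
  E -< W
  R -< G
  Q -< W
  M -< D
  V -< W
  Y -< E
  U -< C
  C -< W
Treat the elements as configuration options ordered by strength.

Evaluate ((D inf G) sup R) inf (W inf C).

D ∧ G = M
M ∨ R = R
W ∧ C = C
R ∧ C = R

R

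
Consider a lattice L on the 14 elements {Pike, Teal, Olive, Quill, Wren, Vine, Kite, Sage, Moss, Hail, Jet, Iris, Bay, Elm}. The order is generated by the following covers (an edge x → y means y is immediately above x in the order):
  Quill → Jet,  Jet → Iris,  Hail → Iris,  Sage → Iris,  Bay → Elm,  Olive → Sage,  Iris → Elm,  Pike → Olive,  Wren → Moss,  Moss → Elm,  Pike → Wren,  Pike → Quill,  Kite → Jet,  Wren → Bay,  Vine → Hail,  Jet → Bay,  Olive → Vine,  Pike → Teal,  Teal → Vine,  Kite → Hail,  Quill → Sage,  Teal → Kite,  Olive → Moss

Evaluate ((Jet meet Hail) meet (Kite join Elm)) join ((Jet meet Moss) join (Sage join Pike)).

Iris

Jet ∧ Hail = Kite
Kite ∨ Elm = Elm
Kite ∧ Elm = Kite
Jet ∧ Moss = Pike
Sage ∨ Pike = Sage
Pike ∨ Sage = Sage
Kite ∨ Sage = Iris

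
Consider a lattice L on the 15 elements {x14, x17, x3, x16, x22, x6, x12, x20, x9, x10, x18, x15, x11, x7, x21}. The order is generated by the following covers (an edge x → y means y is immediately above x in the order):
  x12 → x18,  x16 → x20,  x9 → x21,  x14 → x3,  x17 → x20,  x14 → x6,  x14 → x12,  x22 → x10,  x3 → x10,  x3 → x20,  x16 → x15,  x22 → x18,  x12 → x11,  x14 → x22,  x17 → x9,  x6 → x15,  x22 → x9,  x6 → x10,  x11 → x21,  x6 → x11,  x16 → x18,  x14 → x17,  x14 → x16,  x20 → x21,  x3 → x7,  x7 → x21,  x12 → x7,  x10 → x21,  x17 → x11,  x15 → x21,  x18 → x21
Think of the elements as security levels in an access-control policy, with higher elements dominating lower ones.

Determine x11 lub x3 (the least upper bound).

Common upper bounds of {x11, x3}: x21.
The least among these is x21.

x21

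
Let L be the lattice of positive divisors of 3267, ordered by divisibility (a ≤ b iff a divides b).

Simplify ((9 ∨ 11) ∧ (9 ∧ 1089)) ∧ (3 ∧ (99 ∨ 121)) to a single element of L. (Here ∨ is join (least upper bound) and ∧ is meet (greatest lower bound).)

9 ∨ 11 = 99
9 ∧ 1089 = 9
99 ∧ 9 = 9
99 ∨ 121 = 1089
3 ∧ 1089 = 3
9 ∧ 3 = 3

3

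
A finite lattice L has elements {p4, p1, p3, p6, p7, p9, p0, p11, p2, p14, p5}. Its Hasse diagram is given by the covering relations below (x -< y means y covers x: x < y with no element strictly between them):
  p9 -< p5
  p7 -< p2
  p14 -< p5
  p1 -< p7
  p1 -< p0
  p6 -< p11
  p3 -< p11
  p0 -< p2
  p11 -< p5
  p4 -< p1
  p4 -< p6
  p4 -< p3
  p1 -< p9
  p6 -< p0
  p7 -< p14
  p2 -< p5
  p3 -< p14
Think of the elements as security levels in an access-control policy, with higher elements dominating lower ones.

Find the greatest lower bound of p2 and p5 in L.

Common lower bounds of {p2, p5}: p0, p1, p2, p4, p6, p7.
The greatest among these is p2.

p2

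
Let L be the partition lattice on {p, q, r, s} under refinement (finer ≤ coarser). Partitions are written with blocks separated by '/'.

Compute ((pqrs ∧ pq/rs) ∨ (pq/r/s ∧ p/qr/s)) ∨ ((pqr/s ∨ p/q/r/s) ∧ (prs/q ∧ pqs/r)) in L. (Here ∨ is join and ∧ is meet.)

pqrs ∧ pq/rs = pq/rs
pq/r/s ∧ p/qr/s = p/q/r/s
pq/rs ∨ p/q/r/s = pq/rs
pqr/s ∨ p/q/r/s = pqr/s
prs/q ∧ pqs/r = ps/q/r
pqr/s ∧ ps/q/r = p/q/r/s
pq/rs ∨ p/q/r/s = pq/rs

pq/rs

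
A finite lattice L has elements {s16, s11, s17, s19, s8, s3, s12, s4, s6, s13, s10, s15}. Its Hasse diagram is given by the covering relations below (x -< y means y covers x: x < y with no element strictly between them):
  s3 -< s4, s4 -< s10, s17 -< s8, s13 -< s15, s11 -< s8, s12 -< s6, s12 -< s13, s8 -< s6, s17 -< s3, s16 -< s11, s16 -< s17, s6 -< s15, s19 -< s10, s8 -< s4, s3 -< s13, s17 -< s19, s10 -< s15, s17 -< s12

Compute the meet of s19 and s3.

s17

Common lower bounds of {s19, s3}: s16, s17.
The greatest among these is s17.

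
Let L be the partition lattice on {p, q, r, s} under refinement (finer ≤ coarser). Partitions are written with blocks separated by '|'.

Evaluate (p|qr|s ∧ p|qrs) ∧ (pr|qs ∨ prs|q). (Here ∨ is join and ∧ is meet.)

p|qr|s ∧ p|qrs = p|qr|s
pr|qs ∨ prs|q = pqrs
p|qr|s ∧ pqrs = p|qr|s

p|qr|s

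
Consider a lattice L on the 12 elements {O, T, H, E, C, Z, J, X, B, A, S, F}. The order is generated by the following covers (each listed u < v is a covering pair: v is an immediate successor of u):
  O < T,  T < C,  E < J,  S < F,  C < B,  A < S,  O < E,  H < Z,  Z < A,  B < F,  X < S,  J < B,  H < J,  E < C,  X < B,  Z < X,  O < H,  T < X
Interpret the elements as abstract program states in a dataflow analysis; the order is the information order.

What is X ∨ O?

X

Common upper bounds of {X, O}: B, F, S, X.
The least among these is X.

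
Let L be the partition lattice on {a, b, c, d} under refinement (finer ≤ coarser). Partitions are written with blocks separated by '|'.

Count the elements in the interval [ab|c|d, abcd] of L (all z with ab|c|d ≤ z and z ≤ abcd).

The interval [ab|c|d, abcd] = {abcd, abc|d, abd|c, ab|cd, ab|c|d}, which has 5 elements.

5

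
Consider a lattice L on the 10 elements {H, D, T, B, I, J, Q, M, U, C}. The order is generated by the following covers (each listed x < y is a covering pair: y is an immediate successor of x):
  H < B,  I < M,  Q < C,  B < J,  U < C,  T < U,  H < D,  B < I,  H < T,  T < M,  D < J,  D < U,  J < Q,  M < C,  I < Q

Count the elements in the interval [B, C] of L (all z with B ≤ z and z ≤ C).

6

The interval [B, C] = {B, C, I, J, M, Q}, which has 6 elements.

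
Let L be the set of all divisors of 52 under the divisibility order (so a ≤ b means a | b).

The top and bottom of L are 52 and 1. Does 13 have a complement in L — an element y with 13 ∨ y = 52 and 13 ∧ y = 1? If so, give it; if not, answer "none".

4

Need y with 13 ∨ y = 52 and 13 ∧ y = 1.
Checking each element gives: 4.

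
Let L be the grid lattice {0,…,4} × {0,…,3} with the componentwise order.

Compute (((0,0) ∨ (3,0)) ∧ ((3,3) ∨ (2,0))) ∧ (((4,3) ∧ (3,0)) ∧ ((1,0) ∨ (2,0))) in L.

(2,0)

(0,0) ∨ (3,0) = (3,0)
(3,3) ∨ (2,0) = (3,3)
(3,0) ∧ (3,3) = (3,0)
(4,3) ∧ (3,0) = (3,0)
(1,0) ∨ (2,0) = (2,0)
(3,0) ∧ (2,0) = (2,0)
(3,0) ∧ (2,0) = (2,0)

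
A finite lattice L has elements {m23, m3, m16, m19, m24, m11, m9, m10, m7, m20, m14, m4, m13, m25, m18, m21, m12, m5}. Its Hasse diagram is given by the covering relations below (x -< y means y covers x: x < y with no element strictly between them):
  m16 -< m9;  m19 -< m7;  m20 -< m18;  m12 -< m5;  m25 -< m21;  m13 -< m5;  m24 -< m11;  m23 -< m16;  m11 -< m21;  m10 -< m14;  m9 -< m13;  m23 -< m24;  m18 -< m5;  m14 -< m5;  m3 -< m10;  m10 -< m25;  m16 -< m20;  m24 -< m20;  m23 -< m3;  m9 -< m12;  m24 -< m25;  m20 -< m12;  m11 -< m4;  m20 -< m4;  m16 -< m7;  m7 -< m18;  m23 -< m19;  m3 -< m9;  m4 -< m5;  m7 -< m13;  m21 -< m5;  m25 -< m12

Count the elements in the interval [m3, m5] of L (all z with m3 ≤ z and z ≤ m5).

The interval [m3, m5] = {m10, m12, m13, m14, m21, m25, m3, m5, m9}, which has 9 elements.

9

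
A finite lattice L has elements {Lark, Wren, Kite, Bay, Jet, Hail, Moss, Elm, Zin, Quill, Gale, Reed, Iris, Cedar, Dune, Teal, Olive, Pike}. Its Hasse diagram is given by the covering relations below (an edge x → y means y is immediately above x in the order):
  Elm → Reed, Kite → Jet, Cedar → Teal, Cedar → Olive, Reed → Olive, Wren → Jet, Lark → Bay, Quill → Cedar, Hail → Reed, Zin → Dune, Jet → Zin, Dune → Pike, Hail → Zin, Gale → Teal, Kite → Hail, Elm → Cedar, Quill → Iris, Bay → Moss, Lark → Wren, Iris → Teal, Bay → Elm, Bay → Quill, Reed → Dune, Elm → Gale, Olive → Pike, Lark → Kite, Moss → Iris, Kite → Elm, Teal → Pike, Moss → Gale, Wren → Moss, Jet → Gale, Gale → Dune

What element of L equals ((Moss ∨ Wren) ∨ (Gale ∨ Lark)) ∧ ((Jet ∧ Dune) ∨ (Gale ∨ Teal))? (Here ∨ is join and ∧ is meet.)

Gale

Moss ∨ Wren = Moss
Gale ∨ Lark = Gale
Moss ∨ Gale = Gale
Jet ∧ Dune = Jet
Gale ∨ Teal = Teal
Jet ∨ Teal = Teal
Gale ∧ Teal = Gale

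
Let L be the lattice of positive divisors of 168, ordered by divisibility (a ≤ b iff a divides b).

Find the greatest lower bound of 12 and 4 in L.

4

In the divisibility order, the meet is the greatest common divisor: gcd(12, 4) = 4.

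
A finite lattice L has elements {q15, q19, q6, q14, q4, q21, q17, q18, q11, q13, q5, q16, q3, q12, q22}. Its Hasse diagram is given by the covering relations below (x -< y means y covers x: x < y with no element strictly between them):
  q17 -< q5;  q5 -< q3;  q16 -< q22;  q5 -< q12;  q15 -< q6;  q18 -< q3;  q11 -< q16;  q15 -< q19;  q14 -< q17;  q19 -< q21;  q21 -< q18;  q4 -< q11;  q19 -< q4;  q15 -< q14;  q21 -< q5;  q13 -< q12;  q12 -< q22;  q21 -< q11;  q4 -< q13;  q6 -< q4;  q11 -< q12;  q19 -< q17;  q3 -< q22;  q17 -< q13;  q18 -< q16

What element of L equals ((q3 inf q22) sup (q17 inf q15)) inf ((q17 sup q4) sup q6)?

q17

q3 ∧ q22 = q3
q17 ∧ q15 = q15
q3 ∨ q15 = q3
q17 ∨ q4 = q13
q13 ∨ q6 = q13
q3 ∧ q13 = q17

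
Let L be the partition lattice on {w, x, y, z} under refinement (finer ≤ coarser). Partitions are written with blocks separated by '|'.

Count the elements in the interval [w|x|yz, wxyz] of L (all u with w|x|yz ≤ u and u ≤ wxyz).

The interval [w|x|yz, wxyz] = {wxyz, wx|yz, wyz|x, w|xyz, w|x|yz}, which has 5 elements.

5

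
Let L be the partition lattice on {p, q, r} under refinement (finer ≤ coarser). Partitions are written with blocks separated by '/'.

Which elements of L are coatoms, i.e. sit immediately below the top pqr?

p/qr, pq/r, pr/q

The coatoms are exactly the elements covered by pqr: p/qr, pq/r, pr/q.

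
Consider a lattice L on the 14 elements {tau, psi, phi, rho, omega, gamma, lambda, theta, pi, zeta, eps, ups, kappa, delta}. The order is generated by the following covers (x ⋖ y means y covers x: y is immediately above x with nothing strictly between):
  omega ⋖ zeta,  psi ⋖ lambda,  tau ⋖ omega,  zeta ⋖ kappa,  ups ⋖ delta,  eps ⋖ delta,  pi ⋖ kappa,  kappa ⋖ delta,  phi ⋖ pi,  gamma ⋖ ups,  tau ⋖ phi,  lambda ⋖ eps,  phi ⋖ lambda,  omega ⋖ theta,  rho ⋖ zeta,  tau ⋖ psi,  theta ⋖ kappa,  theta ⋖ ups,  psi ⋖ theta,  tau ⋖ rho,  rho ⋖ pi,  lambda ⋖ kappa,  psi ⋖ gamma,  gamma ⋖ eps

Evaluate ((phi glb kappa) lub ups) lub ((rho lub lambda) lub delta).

delta

phi ∧ kappa = phi
phi ∨ ups = delta
rho ∨ lambda = kappa
kappa ∨ delta = delta
delta ∨ delta = delta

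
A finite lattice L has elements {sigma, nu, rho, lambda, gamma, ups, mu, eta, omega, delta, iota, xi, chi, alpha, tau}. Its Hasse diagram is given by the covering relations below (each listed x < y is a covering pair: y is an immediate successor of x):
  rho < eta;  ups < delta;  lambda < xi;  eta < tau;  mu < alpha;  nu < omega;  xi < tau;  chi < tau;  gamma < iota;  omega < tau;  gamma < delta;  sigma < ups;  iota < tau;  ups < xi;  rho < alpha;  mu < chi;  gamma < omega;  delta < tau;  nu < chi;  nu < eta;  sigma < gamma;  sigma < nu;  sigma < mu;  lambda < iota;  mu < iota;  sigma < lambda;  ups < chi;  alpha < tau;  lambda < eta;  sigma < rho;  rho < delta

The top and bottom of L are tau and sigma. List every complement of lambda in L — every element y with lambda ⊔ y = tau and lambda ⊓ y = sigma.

alpha, chi, delta, omega

Need y with lambda ∨ y = tau and lambda ∧ y = sigma.
Checking each element gives: alpha, chi, delta, omega.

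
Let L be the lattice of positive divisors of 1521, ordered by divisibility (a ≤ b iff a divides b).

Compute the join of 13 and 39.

39

Common upper bounds of {13, 39}: 117, 1521, 39, 507.
The least among these is 39.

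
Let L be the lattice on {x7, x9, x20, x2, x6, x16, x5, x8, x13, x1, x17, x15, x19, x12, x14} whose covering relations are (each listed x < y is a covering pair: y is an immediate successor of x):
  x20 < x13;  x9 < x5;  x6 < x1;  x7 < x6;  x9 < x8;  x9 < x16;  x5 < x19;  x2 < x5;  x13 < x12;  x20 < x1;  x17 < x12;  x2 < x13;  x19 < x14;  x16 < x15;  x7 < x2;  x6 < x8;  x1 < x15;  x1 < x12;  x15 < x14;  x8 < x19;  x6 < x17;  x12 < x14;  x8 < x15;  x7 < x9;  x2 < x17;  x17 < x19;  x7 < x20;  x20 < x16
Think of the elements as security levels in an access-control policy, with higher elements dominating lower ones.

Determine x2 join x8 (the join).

Common upper bounds of {x2, x8}: x14, x19.
The least among these is x19.

x19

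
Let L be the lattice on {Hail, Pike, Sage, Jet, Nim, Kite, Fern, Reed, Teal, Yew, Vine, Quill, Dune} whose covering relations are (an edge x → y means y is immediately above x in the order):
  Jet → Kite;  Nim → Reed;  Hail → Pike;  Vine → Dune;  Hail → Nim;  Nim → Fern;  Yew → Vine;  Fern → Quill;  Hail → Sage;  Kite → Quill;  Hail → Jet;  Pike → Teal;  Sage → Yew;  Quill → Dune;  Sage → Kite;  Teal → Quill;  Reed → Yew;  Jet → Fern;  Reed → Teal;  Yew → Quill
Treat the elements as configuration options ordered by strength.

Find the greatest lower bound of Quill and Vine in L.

Common lower bounds of {Quill, Vine}: Hail, Nim, Reed, Sage, Yew.
The greatest among these is Yew.

Yew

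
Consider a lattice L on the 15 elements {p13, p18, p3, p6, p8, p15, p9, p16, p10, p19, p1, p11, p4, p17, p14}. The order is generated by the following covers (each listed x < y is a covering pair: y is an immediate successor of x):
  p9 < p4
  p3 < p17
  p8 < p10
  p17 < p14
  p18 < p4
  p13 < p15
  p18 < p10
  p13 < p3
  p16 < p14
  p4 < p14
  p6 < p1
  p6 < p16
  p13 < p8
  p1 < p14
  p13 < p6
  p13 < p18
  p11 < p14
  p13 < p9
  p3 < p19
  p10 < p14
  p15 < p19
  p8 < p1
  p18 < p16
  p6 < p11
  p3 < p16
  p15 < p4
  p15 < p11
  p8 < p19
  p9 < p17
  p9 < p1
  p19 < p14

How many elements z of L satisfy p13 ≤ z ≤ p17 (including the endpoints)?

4

The interval [p13, p17] = {p13, p17, p3, p9}, which has 4 elements.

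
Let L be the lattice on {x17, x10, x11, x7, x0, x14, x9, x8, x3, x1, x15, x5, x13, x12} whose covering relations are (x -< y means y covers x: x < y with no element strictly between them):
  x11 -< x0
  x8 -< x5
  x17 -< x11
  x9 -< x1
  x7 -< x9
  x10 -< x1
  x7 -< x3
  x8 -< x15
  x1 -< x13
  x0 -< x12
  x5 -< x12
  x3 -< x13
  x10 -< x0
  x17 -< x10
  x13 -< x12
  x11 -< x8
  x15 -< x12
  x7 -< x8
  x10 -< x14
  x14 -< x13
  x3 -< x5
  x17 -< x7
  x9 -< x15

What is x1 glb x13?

x1

Common lower bounds of {x1, x13}: x1, x10, x17, x7, x9.
The greatest among these is x1.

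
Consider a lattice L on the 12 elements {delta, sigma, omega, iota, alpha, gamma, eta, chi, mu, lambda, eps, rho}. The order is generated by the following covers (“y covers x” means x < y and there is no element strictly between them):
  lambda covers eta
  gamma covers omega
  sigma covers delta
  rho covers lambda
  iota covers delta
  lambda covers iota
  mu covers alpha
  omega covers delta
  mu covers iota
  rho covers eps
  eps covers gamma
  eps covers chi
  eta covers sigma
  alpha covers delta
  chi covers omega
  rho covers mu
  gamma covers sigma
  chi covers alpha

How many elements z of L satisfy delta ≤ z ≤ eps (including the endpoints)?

The interval [delta, eps] = {alpha, chi, delta, eps, gamma, omega, sigma}, which has 7 elements.

7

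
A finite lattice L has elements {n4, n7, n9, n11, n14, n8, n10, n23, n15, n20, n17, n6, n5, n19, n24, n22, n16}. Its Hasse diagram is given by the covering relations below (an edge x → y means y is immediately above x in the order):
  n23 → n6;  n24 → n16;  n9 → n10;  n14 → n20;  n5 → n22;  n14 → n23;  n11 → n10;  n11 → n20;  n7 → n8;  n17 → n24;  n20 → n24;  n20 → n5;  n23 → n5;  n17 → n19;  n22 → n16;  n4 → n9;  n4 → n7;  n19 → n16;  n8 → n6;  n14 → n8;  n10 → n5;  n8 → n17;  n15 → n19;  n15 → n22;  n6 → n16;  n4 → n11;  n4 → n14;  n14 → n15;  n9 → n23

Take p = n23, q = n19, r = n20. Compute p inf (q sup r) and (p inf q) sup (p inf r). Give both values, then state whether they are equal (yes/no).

q sup r = n16, so p inf (q sup r) = n23 inf n16 = n23.
p inf q = n14 and p inf r = n14, so (p inf q) sup (p inf r) = n14 sup n14 = n14.
Equal: no.

n23; n14; no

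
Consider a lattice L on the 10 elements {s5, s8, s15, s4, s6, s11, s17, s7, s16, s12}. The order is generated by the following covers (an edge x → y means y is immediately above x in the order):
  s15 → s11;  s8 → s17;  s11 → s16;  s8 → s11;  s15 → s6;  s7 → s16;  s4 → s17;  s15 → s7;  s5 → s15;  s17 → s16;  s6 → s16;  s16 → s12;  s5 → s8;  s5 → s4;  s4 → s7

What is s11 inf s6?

s15

Common lower bounds of {s11, s6}: s15, s5.
The greatest among these is s15.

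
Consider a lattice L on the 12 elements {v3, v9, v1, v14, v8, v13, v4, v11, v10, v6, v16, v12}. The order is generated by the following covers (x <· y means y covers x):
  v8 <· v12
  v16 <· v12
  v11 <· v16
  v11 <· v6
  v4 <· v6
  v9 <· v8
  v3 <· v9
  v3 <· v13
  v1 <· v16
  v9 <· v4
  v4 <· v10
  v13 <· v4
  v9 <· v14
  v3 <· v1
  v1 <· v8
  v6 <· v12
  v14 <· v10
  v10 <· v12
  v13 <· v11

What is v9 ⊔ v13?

v4

Common upper bounds of {v9, v13}: v10, v12, v4, v6.
The least among these is v4.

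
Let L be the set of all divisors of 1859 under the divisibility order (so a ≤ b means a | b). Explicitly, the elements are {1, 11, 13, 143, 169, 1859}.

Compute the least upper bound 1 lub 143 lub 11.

143

Common upper bounds of {1, 143, 11}: 143, 1859.
The least among these is 143.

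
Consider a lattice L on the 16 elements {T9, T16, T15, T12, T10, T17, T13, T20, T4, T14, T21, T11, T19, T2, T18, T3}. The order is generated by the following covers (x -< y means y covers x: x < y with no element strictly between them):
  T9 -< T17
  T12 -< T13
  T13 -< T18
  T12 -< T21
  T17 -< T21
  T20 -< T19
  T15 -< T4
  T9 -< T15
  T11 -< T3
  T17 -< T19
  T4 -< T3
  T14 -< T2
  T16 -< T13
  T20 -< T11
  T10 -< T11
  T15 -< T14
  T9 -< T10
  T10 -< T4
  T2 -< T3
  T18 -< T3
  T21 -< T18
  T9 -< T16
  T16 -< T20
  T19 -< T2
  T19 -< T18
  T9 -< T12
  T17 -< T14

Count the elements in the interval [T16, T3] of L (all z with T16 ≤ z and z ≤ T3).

The interval [T16, T3] = {T11, T13, T16, T18, T19, T2, T20, T3}, which has 8 elements.

8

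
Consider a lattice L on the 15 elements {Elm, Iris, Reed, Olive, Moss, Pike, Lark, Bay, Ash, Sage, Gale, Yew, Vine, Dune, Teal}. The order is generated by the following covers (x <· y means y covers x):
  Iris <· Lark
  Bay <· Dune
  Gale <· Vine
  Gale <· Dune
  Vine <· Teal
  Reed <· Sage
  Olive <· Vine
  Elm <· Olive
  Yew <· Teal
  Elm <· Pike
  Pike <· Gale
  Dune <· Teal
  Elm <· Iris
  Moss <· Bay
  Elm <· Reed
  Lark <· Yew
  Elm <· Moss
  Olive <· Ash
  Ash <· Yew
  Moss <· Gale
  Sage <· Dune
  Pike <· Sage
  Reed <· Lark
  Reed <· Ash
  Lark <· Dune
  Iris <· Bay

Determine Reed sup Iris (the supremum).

Lark

Common upper bounds of {Reed, Iris}: Dune, Lark, Teal, Yew.
The least among these is Lark.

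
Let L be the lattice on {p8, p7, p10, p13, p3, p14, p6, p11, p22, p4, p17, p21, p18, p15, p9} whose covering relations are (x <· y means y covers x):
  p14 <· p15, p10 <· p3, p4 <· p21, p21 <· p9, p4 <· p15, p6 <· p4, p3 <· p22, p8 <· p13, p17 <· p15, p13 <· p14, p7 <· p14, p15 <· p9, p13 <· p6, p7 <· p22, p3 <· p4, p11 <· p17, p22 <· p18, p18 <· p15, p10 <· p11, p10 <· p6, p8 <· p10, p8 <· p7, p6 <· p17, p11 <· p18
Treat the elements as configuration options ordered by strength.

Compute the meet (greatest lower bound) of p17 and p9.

p17

Common lower bounds of {p17, p9}: p10, p11, p13, p17, p6, p8.
The greatest among these is p17.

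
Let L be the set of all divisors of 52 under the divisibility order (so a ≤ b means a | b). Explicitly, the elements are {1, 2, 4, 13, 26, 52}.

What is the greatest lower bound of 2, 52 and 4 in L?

Common lower bounds of {2, 52, 4}: 1, 2.
The greatest among these is 2.

2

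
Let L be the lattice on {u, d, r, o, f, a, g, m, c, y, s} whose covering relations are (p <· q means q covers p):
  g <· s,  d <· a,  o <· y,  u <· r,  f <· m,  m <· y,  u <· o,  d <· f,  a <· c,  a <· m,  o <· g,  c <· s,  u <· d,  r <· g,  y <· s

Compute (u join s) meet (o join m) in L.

u ∨ s = s
o ∨ m = y
s ∧ y = y

y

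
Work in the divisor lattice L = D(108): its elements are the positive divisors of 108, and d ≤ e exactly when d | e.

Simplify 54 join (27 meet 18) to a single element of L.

27 ∧ 18 = 9
54 ∨ 9 = 54

54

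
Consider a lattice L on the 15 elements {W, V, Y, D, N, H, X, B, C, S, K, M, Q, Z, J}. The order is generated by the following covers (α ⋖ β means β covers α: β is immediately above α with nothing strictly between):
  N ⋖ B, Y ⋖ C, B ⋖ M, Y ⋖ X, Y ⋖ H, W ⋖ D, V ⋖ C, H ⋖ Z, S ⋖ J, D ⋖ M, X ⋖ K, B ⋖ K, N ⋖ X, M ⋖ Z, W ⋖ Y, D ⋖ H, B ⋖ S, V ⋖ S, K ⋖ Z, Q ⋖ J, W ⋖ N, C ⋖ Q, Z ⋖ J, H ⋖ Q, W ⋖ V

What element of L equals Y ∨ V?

C

Y ∨ V = C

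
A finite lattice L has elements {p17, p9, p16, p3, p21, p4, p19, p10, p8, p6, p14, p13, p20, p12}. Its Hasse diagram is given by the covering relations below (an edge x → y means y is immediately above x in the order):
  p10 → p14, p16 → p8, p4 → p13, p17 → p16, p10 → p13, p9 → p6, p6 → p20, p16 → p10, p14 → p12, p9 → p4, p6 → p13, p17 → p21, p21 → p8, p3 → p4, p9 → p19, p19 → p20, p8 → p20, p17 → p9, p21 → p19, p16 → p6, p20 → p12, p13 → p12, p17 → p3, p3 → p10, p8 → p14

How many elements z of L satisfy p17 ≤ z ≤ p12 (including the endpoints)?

14

The interval [p17, p12] = {p10, p12, p13, p14, p16, p17, p19, p20, p21, p3, p4, p6, p8, p9}, which has 14 elements.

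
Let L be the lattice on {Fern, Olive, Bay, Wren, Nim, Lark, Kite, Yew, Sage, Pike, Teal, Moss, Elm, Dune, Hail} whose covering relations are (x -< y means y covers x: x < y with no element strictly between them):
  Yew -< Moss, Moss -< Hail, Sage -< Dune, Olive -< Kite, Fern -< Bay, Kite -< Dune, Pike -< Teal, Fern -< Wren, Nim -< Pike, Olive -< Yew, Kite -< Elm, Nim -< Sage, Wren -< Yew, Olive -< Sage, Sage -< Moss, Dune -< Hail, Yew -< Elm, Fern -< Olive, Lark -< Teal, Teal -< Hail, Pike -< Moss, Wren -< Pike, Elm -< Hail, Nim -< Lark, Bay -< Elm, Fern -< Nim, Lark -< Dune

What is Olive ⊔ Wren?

Common upper bounds of {Olive, Wren}: Elm, Hail, Moss, Yew.
The least among these is Yew.

Yew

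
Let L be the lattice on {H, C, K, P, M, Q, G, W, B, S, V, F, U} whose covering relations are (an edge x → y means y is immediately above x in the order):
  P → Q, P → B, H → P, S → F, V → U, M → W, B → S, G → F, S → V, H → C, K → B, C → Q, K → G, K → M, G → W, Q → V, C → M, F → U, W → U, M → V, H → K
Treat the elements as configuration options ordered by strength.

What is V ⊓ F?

S

Common lower bounds of {V, F}: B, H, K, P, S.
The greatest among these is S.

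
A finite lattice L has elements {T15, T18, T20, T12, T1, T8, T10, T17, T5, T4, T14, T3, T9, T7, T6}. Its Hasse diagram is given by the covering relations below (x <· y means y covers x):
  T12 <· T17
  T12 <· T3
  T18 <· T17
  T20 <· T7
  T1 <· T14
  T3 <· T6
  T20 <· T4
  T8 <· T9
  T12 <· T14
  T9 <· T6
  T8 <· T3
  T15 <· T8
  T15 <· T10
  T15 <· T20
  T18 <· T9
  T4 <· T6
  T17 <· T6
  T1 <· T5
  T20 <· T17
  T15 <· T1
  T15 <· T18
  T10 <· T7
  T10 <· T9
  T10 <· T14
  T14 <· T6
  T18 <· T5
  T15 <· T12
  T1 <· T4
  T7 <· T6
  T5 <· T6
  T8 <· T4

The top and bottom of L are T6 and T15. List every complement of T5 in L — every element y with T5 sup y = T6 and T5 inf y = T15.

Need y with T5 ∨ y = T6 and T5 ∧ y = T15.
Checking each element gives: T10, T12, T20, T3, T7, T8.

T10, T12, T20, T3, T7, T8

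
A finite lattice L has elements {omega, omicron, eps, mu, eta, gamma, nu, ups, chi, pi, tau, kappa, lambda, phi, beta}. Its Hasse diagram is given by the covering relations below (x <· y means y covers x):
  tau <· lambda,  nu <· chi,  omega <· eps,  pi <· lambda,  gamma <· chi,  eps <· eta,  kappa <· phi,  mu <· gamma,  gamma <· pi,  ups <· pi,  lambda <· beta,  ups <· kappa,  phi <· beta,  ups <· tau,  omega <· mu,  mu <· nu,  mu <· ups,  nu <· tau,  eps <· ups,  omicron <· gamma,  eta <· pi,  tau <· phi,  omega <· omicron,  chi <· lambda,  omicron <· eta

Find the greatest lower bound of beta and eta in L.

Common lower bounds of {beta, eta}: eps, eta, omega, omicron.
The greatest among these is eta.

eta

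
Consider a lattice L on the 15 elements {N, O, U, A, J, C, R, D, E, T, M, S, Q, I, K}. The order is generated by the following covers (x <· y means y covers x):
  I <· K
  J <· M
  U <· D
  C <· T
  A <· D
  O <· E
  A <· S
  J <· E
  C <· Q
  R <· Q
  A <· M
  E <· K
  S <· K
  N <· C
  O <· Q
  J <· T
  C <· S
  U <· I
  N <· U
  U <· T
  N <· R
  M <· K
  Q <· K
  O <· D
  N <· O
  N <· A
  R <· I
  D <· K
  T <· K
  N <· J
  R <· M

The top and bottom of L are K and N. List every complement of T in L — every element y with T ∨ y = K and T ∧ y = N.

Need y with T ∨ y = K and T ∧ y = N.
Checking each element gives: A, O, R.

A, O, R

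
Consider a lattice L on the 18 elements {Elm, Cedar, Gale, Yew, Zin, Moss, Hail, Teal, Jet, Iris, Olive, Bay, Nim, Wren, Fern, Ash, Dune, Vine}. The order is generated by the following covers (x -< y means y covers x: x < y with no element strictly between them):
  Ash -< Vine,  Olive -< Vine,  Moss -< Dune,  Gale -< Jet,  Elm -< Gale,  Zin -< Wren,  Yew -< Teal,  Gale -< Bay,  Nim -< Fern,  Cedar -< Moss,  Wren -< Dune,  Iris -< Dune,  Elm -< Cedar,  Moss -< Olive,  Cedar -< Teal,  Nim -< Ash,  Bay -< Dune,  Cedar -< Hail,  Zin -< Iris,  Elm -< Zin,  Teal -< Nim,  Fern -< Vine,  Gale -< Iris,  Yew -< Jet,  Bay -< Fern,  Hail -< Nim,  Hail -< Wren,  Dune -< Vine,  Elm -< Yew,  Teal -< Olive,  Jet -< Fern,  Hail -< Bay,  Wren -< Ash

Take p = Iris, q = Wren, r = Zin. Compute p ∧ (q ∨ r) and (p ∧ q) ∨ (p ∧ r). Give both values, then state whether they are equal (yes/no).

Zin; Zin; yes

q ∨ r = Wren, so p ∧ (q ∨ r) = Iris ∧ Wren = Zin.
p ∧ q = Zin and p ∧ r = Zin, so (p ∧ q) ∨ (p ∧ r) = Zin ∨ Zin = Zin.
Equal: yes.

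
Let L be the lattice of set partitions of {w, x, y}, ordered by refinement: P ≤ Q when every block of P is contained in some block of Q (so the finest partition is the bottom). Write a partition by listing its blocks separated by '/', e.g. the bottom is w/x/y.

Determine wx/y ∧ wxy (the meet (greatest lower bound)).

wx/y

Common lower bounds of {wx/y, wxy}: w/x/y, wx/y.
The greatest among these is wx/y.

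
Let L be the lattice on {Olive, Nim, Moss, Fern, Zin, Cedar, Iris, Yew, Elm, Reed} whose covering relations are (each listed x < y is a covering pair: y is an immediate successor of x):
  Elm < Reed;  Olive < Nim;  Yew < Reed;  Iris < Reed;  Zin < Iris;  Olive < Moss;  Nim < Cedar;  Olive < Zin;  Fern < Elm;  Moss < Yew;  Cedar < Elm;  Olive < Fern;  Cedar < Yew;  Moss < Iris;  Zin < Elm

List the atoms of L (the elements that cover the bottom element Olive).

The atoms are exactly the elements that cover Olive: Fern, Moss, Nim, Zin.

Fern, Moss, Nim, Zin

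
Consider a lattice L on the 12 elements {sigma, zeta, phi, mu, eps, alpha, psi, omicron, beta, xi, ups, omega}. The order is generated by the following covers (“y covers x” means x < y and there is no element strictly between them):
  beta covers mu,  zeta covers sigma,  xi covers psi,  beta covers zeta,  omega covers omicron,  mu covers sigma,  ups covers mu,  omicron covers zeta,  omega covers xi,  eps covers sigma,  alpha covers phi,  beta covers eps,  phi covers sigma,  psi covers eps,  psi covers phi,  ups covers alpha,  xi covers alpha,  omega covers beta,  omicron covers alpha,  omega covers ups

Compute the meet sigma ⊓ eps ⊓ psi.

sigma

Common lower bounds of {sigma, eps, psi}: sigma.
The greatest among these is sigma.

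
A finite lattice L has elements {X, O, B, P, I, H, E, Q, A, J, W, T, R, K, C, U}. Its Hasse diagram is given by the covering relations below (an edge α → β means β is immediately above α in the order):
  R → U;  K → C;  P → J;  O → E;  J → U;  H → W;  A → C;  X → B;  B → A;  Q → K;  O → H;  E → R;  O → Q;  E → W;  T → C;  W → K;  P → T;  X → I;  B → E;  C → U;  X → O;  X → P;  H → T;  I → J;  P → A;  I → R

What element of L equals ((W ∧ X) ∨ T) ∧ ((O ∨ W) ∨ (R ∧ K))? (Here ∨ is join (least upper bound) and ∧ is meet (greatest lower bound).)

H

W ∧ X = X
X ∨ T = T
O ∨ W = W
R ∧ K = E
W ∨ E = W
T ∧ W = H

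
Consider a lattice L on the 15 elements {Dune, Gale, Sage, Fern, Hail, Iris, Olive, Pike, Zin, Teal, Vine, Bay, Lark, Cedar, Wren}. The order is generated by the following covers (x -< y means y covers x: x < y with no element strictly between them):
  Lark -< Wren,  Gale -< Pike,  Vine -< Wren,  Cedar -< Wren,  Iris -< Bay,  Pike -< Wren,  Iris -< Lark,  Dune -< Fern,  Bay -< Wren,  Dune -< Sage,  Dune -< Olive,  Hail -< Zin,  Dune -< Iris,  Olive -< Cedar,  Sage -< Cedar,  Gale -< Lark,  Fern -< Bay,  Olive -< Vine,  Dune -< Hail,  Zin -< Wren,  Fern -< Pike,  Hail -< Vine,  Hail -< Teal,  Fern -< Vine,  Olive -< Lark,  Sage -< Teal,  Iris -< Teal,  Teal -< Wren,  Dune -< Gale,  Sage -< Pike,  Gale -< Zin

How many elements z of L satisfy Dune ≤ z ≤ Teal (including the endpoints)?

5

The interval [Dune, Teal] = {Dune, Hail, Iris, Sage, Teal}, which has 5 elements.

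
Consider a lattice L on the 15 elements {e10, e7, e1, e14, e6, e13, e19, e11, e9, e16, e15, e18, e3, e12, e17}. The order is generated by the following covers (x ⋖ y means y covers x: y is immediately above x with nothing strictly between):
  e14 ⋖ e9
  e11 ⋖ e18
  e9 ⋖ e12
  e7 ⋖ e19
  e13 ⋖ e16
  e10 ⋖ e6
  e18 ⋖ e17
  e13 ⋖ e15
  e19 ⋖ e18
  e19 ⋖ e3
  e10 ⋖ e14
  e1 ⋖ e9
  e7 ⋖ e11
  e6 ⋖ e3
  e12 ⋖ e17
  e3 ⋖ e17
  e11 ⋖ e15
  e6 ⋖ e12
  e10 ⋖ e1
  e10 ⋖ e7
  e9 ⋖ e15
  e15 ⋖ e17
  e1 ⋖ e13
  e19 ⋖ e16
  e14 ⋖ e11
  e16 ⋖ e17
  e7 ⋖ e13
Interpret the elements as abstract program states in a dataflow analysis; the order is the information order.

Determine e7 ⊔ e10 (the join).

Common upper bounds of {e7, e10}: e11, e13, e15, e16, e17, e18, e19, e3, e7.
The least among these is e7.

e7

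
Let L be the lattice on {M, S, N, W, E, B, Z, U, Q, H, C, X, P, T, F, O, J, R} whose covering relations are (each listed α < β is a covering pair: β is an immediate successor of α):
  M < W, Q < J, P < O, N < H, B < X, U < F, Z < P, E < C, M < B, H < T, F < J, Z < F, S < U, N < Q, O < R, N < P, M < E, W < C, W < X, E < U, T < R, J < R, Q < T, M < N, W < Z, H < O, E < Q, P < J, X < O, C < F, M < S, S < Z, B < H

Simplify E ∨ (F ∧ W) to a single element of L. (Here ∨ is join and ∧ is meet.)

C

F ∧ W = W
E ∨ W = C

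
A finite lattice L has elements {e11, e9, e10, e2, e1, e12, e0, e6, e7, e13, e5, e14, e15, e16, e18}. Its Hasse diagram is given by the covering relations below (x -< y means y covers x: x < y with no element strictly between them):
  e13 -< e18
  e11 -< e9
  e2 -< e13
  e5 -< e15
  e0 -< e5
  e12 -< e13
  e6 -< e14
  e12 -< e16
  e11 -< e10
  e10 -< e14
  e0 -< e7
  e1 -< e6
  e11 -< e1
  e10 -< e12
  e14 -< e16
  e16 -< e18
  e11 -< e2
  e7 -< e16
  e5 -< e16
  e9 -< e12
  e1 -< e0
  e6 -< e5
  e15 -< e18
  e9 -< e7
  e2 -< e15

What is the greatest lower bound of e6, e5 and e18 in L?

Common lower bounds of {e6, e5, e18}: e1, e11, e6.
The greatest among these is e6.

e6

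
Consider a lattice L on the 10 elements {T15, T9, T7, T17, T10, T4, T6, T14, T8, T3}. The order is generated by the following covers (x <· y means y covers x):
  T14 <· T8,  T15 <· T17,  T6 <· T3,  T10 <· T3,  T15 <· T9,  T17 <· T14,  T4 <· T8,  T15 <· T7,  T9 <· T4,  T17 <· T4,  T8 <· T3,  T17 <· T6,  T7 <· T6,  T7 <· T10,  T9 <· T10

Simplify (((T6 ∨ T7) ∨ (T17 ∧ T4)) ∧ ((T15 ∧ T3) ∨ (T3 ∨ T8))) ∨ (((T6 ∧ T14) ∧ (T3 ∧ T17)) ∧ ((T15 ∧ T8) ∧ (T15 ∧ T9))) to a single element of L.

T6

T6 ∨ T7 = T6
T17 ∧ T4 = T17
T6 ∨ T17 = T6
T15 ∧ T3 = T15
T3 ∨ T8 = T3
T15 ∨ T3 = T3
T6 ∧ T3 = T6
T6 ∧ T14 = T17
T3 ∧ T17 = T17
T17 ∧ T17 = T17
T15 ∧ T8 = T15
T15 ∧ T9 = T15
T15 ∧ T15 = T15
T17 ∧ T15 = T15
T6 ∨ T15 = T6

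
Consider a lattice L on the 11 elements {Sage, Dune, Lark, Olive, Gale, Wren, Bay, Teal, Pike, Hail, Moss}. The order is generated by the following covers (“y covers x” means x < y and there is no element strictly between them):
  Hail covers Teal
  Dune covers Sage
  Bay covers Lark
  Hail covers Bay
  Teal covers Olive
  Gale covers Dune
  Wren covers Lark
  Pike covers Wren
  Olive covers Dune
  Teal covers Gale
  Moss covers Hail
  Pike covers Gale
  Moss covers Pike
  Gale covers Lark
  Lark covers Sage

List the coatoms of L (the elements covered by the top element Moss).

The coatoms are exactly the elements covered by Moss: Hail, Pike.

Hail, Pike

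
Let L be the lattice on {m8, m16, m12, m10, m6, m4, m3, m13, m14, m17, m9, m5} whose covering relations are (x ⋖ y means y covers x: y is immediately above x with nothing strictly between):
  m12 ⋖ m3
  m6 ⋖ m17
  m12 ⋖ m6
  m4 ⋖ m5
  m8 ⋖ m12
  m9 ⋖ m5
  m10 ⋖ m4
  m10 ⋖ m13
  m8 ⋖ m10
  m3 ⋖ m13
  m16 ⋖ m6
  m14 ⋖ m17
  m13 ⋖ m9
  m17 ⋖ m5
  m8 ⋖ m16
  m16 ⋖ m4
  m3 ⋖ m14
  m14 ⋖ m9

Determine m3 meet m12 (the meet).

m12

Common lower bounds of {m3, m12}: m12, m8.
The greatest among these is m12.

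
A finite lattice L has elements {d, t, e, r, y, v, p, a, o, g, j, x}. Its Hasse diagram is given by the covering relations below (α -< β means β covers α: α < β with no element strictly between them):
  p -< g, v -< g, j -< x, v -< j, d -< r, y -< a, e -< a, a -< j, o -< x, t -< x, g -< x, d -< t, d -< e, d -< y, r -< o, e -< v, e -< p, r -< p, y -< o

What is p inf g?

Common lower bounds of {p, g}: d, e, p, r.
The greatest among these is p.

p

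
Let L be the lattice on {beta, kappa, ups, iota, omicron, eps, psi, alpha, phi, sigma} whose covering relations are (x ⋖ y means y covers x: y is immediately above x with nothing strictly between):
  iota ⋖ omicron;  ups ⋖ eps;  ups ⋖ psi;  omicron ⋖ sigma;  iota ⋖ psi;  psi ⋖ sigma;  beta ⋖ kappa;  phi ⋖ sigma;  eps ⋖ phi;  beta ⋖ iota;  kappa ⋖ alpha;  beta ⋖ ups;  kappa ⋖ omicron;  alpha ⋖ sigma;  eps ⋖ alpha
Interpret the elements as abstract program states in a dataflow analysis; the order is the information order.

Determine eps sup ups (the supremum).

Common upper bounds of {eps, ups}: alpha, eps, phi, sigma.
The least among these is eps.

eps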